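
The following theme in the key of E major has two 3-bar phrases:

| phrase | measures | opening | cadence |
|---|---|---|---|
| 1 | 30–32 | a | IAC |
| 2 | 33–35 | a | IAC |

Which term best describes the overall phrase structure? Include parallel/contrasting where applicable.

repeated phrase

Both phrases have the same opening (a) and the same cadence (imperfect authentic cadence): the second is a restatement, not a consequent, so this is a repeated phrase rather than a period.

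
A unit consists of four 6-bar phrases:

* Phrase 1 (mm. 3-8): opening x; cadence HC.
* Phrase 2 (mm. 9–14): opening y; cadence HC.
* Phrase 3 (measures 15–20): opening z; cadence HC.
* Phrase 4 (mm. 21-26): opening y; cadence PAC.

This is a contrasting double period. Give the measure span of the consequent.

measures 15–26

In a double period the first pair of phrases (ending half cadence) is the large antecedent and the second pair (ending perfect authentic cadence) is the large consequent; the consequent is measures 15–26.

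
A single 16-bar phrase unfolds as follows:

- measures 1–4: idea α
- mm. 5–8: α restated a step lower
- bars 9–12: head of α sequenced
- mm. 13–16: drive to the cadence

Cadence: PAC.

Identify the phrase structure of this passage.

sentence

Basic idea (mm. 1–4) + its repetition (measures 5-8) form the presentation; fragmentation and cadence (measures 9–16) form the continuation — the 16-bar whole is a sentence.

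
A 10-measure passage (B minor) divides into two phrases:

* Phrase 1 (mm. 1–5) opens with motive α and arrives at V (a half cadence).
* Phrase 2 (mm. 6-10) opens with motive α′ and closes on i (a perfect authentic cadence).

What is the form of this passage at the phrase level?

parallel period

Phrase 1 ends with a half cadence (weaker) and phrase 2 with a perfect authentic cadence (stronger): antecedent + consequent = a period.
The two phrases open with the same material (α / α′), so the period is parallel.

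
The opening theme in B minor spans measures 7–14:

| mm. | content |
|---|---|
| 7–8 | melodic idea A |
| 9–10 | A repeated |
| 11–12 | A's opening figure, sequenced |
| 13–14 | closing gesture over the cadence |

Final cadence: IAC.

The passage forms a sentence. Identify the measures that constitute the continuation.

measures 11–14

After the presentation (mm. 7–10), the continuation covers the fragmentation through the cadence: measures 11–14.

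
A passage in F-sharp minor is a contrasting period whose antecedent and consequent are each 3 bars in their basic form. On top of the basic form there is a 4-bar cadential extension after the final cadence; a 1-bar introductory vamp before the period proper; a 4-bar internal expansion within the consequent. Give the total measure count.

15 measures

Basic contrasting period: 3 + 3 = 6 bars.
6 (basic form) + 4 (cadential extension) + 1 (introduction) + 4 (internal expansion) = 15.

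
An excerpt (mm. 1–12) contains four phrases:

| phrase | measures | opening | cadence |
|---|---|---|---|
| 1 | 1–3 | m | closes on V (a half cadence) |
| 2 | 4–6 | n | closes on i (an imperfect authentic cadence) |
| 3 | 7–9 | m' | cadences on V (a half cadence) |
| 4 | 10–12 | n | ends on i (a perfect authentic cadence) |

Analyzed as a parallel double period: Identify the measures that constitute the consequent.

measures 7–12

In a double period the four phrases pair into a large antecedent (phrases 1–2, ending imperfect authentic cadence) and a large consequent (phrases 3–4, ending perfect authentic cadence). The consequent spans measures 7–12.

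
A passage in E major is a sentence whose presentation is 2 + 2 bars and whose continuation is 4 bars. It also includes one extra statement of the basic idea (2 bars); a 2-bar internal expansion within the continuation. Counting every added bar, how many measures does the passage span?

12 measures

Basic sentence: 2 + 2 + 4 = 8 bars.
8 (basic form) + 2 (extra statement) + 2 (internal expansion) = 12.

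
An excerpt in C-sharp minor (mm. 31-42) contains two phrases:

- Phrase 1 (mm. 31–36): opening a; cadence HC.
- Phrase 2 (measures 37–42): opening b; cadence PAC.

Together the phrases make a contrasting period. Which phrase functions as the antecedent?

The phrase ending with the weaker cadence (half cadence) is the antecedent; the one ending more conclusively (perfect authentic cadence) is the consequent. The antecedent is phrase 1.

phrase 1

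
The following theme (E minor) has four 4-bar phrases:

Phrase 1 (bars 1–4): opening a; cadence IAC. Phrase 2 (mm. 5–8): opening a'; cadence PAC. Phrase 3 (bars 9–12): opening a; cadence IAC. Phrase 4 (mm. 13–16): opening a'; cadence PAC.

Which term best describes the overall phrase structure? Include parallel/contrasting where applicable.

repeated period

The cadence pattern IAC–PAC–IAC–PAC is weak–strong twice, and phrases 3–4 restate phrases 1–2: a period heard twice, not a double period (which would end weakly at phrase 2).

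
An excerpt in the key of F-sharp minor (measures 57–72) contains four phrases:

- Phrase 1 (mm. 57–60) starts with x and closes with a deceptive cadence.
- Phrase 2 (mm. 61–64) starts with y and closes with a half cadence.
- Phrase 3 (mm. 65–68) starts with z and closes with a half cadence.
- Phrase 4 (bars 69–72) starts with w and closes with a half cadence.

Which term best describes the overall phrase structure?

Phrase 4 ends with a half cadence, no stronger than phrase 2's half cadence, so the four phrases do not form a double period; nor do phrases 3–4 duplicate 1–2, so it is not a repeated period. With no phrase reaching a conclusive cadence, the passage is a phrase group.

phrase group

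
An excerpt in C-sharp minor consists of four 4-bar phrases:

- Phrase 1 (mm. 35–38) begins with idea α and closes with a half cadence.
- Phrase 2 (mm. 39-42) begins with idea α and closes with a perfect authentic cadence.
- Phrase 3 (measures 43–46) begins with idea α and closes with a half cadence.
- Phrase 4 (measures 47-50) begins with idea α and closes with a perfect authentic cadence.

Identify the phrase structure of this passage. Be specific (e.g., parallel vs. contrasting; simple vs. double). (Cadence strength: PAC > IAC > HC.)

repeated period

The cadence pattern HC–PAC–HC–PAC is weak–strong twice, and phrases 3–4 restate phrases 1–2: a period heard twice, not a double period (which would end weakly at phrase 2).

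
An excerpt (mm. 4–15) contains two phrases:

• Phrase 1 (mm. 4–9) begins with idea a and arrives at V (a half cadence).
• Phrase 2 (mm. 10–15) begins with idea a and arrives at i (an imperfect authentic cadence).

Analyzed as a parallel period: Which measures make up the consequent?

The antecedent is the phrase ending with the weaker cadence (half cadence, phrase 1) and the consequent the one ending more conclusively (imperfect authentic cadence, phrase 2); the consequent is bars 10-15.

measures 10–15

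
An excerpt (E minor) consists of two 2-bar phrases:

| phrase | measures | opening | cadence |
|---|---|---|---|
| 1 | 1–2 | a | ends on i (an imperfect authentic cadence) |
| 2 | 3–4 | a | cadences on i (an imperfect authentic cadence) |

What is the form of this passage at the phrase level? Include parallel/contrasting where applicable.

repeated phrase

Both phrases have the same opening (a) and the same cadence (imperfect authentic cadence): the second is a restatement, not a consequent, so this is a repeated phrase rather than a period.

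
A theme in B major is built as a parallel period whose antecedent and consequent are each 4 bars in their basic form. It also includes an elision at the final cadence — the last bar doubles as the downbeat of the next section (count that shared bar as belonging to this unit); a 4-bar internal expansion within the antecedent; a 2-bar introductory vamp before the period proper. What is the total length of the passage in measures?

14 measures

Basic parallel period: 4 + 4 = 8 bars.
8 (basic form) + 4 (internal expansion) + 2 (introduction) = 14.
The elision shares a bar with the next section but does not change this unit's count.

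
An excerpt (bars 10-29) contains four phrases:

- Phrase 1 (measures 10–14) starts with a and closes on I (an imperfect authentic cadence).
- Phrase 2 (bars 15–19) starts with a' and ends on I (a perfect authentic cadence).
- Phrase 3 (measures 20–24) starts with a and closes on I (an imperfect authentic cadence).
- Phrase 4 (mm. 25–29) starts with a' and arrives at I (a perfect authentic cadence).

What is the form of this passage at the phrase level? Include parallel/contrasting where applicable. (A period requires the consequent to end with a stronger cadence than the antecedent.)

repeated period

The cadence pattern IAC–PAC–IAC–PAC is weak–strong twice, and phrases 3–4 restate phrases 1–2: a period heard twice, not a double period (which would end weakly at phrase 2).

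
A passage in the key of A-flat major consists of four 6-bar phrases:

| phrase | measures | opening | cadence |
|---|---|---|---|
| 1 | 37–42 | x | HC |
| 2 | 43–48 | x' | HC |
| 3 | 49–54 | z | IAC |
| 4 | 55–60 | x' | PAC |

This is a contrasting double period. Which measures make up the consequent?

In a double period the first pair of phrases (ending half cadence) is the large antecedent and the second pair (ending perfect authentic cadence) is the large consequent; the consequent is measures 49–60.

measures 49–60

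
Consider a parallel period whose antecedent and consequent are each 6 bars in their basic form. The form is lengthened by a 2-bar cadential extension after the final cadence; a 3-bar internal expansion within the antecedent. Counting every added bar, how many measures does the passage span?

17 measures

Basic parallel period: 6 + 6 = 12 bars.
12 (basic form) + 2 (cadential extension) + 3 (internal expansion) = 17.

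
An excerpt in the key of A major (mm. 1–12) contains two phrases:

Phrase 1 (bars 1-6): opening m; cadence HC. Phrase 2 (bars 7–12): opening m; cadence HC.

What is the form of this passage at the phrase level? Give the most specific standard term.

Both phrases have the same opening (m) and the same cadence (half cadence): the second is a restatement, not a consequent, so this is a repeated phrase rather than a period.

repeated phrase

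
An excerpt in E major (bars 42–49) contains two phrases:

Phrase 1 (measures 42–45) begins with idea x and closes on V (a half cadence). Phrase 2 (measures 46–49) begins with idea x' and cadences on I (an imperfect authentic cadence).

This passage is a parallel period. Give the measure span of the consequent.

The antecedent is the phrase ending with the weaker cadence (half cadence, phrase 1) and the consequent the one ending more conclusively (imperfect authentic cadence, phrase 2); the consequent is measures 46–49.

measures 46–49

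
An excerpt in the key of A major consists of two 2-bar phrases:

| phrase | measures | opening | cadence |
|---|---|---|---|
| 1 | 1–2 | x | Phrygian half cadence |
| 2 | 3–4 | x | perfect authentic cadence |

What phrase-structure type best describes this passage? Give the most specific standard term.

parallel period

Phrase 1 ends with a Phrygian half cadence (weaker) and phrase 2 with a perfect authentic cadence (stronger): antecedent + consequent = a period.
The two phrases open with the same material (x / x), so the period is parallel.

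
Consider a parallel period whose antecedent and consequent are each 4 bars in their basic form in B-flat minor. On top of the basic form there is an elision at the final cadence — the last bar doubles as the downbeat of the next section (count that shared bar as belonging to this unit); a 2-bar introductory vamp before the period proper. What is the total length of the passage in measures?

10 measures

Basic parallel period: 4 + 4 = 8 bars.
8 (basic form) + 2 (introduction) = 10.
The elision shares a bar with the next section but does not change this unit's count.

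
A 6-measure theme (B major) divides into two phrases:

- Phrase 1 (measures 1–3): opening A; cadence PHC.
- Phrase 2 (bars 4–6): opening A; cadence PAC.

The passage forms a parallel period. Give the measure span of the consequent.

The phrase ending with the weaker cadence (Phrygian half cadence) is the antecedent; the one ending more conclusively (perfect authentic cadence) is the consequent. The consequent is measures 4–6.

measures 4–6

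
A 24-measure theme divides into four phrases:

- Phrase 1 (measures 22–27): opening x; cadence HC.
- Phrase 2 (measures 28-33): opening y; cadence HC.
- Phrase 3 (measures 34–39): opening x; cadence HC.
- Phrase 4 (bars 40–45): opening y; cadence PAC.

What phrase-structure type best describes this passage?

parallel double period

Four phrases in two halves: the first half (bars 22–33) ends with a half cadence, the second (mm. 34-45) with a perfect authentic cadence — a large antecedent–consequent pair, i.e. a double period.
Phrase 3 begins with the same material as phrase 1, making it parallel.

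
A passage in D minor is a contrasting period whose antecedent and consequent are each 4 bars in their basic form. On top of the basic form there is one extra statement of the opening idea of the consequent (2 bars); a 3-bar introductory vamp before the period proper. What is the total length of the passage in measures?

13 measures

Basic contrasting period: 4 + 4 = 8 bars.
8 (basic form) + 2 (extra statement) + 3 (introduction) = 13.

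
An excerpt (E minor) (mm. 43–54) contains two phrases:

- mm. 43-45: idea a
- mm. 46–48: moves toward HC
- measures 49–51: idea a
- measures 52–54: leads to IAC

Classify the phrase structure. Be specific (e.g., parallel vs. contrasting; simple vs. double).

Phrase 1 ends with a half cadence (weaker) and phrase 2 with an imperfect authentic cadence (stronger): antecedent + consequent = a period.
The two phrases open with the same material (a / a), so the period is parallel.

parallel period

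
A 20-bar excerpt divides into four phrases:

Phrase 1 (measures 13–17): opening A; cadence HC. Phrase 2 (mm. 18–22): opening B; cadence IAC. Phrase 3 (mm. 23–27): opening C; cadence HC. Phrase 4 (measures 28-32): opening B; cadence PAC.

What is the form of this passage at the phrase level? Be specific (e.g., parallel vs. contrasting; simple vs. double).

contrasting double period

Four phrases in two halves: the first half (bars 13–22) ends with an imperfect authentic cadence, the second (mm. 23–32) with a perfect authentic cadence — a large antecedent–consequent pair, i.e. a double period.
Phrase 3 begins with different material from phrase 1, making it contrasting.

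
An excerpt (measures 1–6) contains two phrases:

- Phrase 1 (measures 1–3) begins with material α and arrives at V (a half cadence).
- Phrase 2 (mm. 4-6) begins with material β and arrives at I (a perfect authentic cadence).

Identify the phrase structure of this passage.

Phrase 1 ends with a half cadence (weaker) and phrase 2 with a perfect authentic cadence (stronger): antecedent + consequent = a period.
The two phrases open with different material (α / β), so the period is contrasting.

contrasting period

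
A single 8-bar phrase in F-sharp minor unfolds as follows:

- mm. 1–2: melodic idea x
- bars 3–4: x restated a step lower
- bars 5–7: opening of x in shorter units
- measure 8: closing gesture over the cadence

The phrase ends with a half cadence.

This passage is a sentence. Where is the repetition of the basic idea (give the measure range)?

The presentation of a sentence is the basic idea (bars 1–2) plus its repetition (bars 3–4); the repetition of the basic idea is therefore mm. 3–4.

measures 3–4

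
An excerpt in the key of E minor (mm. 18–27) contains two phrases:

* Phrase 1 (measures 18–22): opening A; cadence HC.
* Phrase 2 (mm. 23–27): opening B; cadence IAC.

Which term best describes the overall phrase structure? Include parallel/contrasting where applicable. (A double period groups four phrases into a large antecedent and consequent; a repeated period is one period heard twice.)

Phrase 1 ends with a half cadence (weaker) and phrase 2 with an imperfect authentic cadence (stronger): antecedent + consequent = a period.
The two phrases open with different material (A / B), so the period is contrasting.

contrasting period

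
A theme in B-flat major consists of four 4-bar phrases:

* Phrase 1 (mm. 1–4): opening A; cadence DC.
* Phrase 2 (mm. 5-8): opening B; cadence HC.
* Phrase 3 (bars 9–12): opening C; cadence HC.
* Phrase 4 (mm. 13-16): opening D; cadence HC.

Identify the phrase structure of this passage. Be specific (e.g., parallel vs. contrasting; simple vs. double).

Phrase 4 ends with a half cadence, no stronger than phrase 2's half cadence, so the four phrases do not form a double period; nor do phrases 3–4 duplicate 1–2, so it is not a repeated period. With no phrase reaching a conclusive cadence, the passage is a phrase group.

phrase group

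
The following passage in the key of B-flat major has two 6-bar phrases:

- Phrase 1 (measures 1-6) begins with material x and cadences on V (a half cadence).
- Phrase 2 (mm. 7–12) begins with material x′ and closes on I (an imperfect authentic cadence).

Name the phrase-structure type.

Phrase 1 ends with a half cadence (weaker) and phrase 2 with an imperfect authentic cadence (stronger): antecedent + consequent = a period.
The two phrases open with the same material (x / x′), so the period is parallel.

parallel period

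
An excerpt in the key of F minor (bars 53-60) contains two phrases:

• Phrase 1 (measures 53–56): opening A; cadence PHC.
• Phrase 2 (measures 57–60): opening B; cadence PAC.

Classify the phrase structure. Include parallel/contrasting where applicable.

contrasting period

Phrase 1 ends with a Phrygian half cadence (weaker) and phrase 2 with a perfect authentic cadence (stronger): antecedent + consequent = a period.
The two phrases open with different material (A / B), so the period is contrasting.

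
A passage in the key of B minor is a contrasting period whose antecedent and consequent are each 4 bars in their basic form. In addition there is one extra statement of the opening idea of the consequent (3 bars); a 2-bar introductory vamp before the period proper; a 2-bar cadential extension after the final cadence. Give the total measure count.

Basic contrasting period: 4 + 4 = 8 bars.
8 (basic form) + 3 (extra statement) + 2 (introduction) + 2 (cadential extension) = 15.

15 measures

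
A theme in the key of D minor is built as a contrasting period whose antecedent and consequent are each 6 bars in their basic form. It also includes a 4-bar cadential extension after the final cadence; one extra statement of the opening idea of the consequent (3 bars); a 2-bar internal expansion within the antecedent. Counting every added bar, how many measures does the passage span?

Basic contrasting period: 6 + 6 = 12 bars.
12 (basic form) + 4 (cadential extension) + 3 (extra statement) + 2 (internal expansion) = 21.

21 measures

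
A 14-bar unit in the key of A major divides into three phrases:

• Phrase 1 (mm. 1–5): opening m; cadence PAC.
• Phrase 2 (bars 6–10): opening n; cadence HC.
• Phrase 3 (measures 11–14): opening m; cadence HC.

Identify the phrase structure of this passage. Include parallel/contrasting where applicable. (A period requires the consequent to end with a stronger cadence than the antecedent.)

The final phrase closes with a half cadence, which is not stronger than the preceding half cadence; the 3 phrases lack an overall antecedent–consequent design and so form a phrase group.

phrase group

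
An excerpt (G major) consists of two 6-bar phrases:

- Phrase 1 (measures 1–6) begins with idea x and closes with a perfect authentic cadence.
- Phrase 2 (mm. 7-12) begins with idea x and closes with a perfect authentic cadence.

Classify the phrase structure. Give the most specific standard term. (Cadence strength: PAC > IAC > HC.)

repeated phrase

Both phrases have the same opening (x) and the same cadence (perfect authentic cadence): the second is a restatement, not a consequent, so this is a repeated phrase rather than a period.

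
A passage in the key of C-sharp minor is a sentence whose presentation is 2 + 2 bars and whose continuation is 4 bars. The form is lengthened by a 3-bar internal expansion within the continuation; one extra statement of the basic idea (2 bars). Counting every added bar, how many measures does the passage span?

13 measures

Basic sentence: 2 + 2 + 4 = 8 bars.
8 (basic form) + 3 (internal expansion) + 2 (extra statement) = 13.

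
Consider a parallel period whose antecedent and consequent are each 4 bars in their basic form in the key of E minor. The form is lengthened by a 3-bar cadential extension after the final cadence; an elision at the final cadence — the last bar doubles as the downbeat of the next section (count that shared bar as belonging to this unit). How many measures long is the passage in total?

Basic parallel period: 4 + 4 = 8 bars.
8 (basic form) + 3 (cadential extension) = 11.
The elision shares a bar with the next section but does not change this unit's count.

11 measures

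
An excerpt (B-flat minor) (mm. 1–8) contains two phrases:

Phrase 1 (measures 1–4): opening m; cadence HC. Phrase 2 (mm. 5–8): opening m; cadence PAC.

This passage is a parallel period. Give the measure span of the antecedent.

measures 1–4

The antecedent is the phrase ending with the weaker cadence (half cadence, phrase 1) and the consequent the one ending more conclusively (perfect authentic cadence, phrase 2); the antecedent is measures 1-4.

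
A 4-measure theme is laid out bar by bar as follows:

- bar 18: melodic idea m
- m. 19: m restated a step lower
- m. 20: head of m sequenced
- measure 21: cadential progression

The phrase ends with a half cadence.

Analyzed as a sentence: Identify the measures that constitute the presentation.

measures 18–19

The presentation of a sentence is the basic idea (measure 18) plus its repetition (m. 19); the presentation is therefore mm. 18–19.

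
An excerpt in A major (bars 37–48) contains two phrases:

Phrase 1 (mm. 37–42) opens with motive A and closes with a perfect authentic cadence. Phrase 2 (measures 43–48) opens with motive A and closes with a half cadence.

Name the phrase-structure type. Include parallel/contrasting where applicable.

phrase group

The second phrase closes with a half cadence, which is not stronger than the first phrase's perfect authentic cadence; without a weak→strong cadential pair there is no antecedent–consequent relationship, so this is a phrase group rather than a period.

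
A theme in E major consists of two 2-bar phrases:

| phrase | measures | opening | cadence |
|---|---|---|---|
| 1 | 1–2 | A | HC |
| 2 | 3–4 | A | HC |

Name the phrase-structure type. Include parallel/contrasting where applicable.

Both phrases have the same opening (A) and the same cadence (half cadence): the second is a restatement, not a consequent, so this is a repeated phrase rather than a period.

repeated phrase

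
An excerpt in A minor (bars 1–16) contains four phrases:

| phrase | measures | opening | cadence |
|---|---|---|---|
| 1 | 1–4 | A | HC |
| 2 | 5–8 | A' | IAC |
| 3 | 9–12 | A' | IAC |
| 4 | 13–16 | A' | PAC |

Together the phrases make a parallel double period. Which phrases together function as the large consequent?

phrases 3 and 4

In a double period the first pair of phrases (ending imperfect authentic cadence) is the large antecedent and the second pair (ending perfect authentic cadence) is the large consequent; the consequent is phrases 3 and 4.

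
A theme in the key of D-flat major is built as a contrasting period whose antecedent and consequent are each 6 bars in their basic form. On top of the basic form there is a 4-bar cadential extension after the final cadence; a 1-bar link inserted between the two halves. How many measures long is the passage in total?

Basic contrasting period: 6 + 6 = 12 bars.
12 (basic form) + 4 (cadential extension) + 1 (link) = 17.

17 measures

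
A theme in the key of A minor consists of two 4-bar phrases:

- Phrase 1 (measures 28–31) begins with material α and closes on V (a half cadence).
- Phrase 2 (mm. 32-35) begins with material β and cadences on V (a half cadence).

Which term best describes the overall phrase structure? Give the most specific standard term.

phrase group

The second phrase closes with a half cadence, which is not stronger than the first phrase's half cadence; without a weak→strong cadential pair there is no antecedent–consequent relationship, so this is a phrase group rather than a period.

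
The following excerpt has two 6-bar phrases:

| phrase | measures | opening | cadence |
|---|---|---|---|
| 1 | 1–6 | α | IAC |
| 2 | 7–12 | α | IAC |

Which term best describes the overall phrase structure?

repeated phrase

Both phrases have the same opening (α) and the same cadence (imperfect authentic cadence): the second is a restatement, not a consequent, so this is a repeated phrase rather than a period.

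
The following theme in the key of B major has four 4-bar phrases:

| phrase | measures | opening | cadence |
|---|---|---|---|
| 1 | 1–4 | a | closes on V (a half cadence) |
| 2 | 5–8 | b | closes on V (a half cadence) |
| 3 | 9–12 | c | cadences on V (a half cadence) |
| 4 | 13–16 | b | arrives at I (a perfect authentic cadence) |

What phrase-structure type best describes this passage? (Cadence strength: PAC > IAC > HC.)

contrasting double period

Four phrases in two halves: the first half (measures 1-8) ends with a half cadence, the second (mm. 9–16) with a perfect authentic cadence — a large antecedent–consequent pair, i.e. a double period.
Phrase 3 begins with different material from phrase 1, making it contrasting.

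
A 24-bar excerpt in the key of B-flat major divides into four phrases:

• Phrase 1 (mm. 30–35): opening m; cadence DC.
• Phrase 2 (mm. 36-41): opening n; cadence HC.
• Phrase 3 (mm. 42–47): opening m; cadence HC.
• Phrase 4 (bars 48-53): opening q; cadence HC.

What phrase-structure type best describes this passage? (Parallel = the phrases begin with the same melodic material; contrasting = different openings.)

Phrase 4 ends with a half cadence, no stronger than phrase 2's half cadence, so the four phrases do not form a double period; nor do phrases 3–4 duplicate 1–2, so it is not a repeated period. With no phrase reaching a conclusive cadence, the passage is a phrase group.

phrase group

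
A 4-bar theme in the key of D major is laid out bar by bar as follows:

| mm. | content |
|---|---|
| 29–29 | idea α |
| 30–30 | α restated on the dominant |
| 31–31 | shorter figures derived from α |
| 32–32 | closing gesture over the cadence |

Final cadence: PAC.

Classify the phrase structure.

sentence

Basic idea (bar 29) + its repetition (m. 30) form the presentation; fragmentation and cadence (mm. 31–32) form the continuation — the 4-bar whole is a sentence.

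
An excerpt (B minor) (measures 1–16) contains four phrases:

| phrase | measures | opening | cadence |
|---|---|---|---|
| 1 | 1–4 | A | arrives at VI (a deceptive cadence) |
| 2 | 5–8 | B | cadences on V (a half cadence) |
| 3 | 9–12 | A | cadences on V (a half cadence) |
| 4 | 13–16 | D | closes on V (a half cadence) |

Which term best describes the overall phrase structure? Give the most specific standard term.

phrase group

Phrase 4 ends with a half cadence, no stronger than phrase 2's half cadence, so the four phrases do not form a double period; nor do phrases 3–4 duplicate 1–2, so it is not a repeated period. With no phrase reaching a conclusive cadence, the passage is a phrase group.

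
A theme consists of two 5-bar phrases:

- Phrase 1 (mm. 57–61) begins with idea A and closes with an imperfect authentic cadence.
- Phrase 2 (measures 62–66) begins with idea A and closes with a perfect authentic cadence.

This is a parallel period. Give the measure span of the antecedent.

The phrase ending with the weaker cadence (imperfect authentic cadence) is the antecedent; the one ending more conclusively (perfect authentic cadence) is the consequent. The antecedent is measures 57–61.

measures 57–61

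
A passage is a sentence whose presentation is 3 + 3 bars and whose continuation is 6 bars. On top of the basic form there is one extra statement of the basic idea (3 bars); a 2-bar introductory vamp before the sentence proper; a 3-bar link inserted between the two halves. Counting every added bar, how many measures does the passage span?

Basic sentence: 3 + 3 + 6 = 12 bars.
12 (basic form) + 3 (extra statement) + 2 (introduction) + 3 (link) = 20.

20 measures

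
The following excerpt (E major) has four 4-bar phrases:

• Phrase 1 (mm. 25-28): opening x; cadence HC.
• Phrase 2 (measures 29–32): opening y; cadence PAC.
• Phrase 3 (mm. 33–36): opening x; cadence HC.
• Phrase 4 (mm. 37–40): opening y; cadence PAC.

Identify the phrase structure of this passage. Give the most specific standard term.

The cadence pattern HC–PAC–HC–PAC is weak–strong twice, and phrases 3–4 restate phrases 1–2: a period heard twice, not a double period (which would end weakly at phrase 2).

repeated period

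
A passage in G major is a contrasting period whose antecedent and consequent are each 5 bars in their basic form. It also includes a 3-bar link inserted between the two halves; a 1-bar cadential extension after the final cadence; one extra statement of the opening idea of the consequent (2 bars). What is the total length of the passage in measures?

16 measures

Basic contrasting period: 5 + 5 = 10 bars.
10 (basic form) + 3 (link) + 1 (cadential extension) + 2 (extra statement) = 16.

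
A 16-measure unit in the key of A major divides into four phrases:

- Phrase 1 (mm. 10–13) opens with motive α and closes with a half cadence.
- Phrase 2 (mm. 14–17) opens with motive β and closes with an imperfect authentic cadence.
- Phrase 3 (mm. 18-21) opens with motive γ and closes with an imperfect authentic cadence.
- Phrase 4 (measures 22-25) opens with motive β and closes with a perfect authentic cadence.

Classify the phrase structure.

contrasting double period

Four phrases in two halves: the first half (measures 10-17) ends with an imperfect authentic cadence, the second (measures 18-25) with a perfect authentic cadence — a large antecedent–consequent pair, i.e. a double period.
Phrase 3 begins with different material from phrase 1, making it contrasting.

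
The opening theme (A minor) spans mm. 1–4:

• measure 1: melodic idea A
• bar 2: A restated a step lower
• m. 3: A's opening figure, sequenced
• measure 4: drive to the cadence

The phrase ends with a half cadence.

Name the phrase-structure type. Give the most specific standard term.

Basic idea (m. 1) + its repetition (bar 2) form the presentation; fragmentation and cadence (mm. 3-4) form the continuation — the 4-bar whole is a sentence.

sentence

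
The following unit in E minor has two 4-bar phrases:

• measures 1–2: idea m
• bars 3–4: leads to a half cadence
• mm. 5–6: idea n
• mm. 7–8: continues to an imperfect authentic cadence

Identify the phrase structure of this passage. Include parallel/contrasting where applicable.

contrasting period

Phrase 1 ends with a half cadence (weaker) and phrase 2 with an imperfect authentic cadence (stronger): antecedent + consequent = a period.
The two phrases open with different material (m / n), so the period is contrasting.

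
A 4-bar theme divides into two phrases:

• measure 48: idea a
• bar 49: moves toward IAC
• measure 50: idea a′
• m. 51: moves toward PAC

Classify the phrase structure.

Phrase 1 ends with an imperfect authentic cadence (weaker) and phrase 2 with a perfect authentic cadence (stronger): antecedent + consequent = a period.
The two phrases open with the same material (a / a′), so the period is parallel.

parallel period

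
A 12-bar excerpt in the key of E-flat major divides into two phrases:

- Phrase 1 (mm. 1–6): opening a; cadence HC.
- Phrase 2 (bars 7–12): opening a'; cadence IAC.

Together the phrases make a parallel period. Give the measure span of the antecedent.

The phrase ending with the weaker cadence (half cadence) is the antecedent; the one ending more conclusively (imperfect authentic cadence) is the consequent. The antecedent is measures 1–6.

measures 1–6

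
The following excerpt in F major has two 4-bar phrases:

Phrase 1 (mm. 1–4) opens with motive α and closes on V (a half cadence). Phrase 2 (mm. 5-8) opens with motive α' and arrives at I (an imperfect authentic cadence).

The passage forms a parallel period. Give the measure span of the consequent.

The phrase ending with the weaker cadence (half cadence) is the antecedent; the one ending more conclusively (imperfect authentic cadence) is the consequent. The consequent is measures 5–8.

measures 5–8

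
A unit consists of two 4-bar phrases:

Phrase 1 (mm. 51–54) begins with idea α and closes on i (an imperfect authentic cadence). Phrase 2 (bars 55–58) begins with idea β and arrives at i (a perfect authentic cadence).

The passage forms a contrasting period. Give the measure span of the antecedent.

The phrase ending with the weaker cadence (imperfect authentic cadence) is the antecedent; the one ending more conclusively (perfect authentic cadence) is the consequent. The antecedent is measures 51–54.

measures 51–54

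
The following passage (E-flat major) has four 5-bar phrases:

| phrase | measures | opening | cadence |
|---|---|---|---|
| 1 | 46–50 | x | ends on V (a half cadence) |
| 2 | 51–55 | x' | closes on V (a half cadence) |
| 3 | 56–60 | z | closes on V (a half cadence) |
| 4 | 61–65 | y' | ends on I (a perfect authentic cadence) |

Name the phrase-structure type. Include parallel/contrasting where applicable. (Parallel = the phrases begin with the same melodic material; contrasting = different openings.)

Four phrases in two halves: the first half (mm. 46–55) ends with a half cadence, the second (measures 56-65) with a perfect authentic cadence — a large antecedent–consequent pair, i.e. a double period.
Phrase 3 begins with different material from phrase 1, making it contrasting.

contrasting double period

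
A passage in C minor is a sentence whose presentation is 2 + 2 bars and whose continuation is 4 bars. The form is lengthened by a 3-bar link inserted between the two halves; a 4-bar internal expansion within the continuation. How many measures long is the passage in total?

15 measures

Basic sentence: 2 + 2 + 4 = 8 bars.
8 (basic form) + 3 (link) + 4 (internal expansion) = 15.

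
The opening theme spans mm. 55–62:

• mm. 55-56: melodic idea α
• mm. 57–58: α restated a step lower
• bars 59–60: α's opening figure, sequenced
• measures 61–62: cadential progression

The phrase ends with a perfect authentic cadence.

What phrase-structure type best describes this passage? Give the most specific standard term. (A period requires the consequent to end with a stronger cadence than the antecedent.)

Basic idea (measures 55-56) + its repetition (mm. 57–58) form the presentation; fragmentation and cadence (mm. 59–62) form the continuation — the 8-bar whole is a sentence.

sentence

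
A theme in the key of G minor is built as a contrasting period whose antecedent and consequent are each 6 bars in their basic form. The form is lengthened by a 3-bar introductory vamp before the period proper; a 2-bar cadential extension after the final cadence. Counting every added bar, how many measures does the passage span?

17 measures

Basic contrasting period: 6 + 6 = 12 bars.
12 (basic form) + 3 (introduction) + 2 (cadential extension) = 17.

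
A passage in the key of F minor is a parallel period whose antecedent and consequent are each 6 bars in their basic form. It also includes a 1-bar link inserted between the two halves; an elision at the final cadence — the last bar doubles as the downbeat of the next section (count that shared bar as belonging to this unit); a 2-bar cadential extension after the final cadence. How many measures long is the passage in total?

Basic parallel period: 6 + 6 = 12 bars.
12 (basic form) + 1 (link) + 2 (cadential extension) = 15.
The elision shares a bar with the next section but does not change this unit's count.

15 measures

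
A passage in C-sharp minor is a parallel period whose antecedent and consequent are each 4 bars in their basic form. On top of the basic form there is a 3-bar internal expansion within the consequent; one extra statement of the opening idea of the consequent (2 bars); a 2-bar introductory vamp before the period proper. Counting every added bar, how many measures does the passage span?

15 measures

Basic parallel period: 4 + 4 = 8 bars.
8 (basic form) + 3 (internal expansion) + 2 (extra statement) + 2 (introduction) = 15.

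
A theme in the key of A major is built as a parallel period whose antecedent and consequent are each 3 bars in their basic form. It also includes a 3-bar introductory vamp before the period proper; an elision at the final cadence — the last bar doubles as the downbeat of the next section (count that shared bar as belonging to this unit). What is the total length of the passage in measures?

9 measures

Basic parallel period: 3 + 3 = 6 bars.
6 (basic form) + 3 (introduction) = 9.
The elision shares a bar with the next section but does not change this unit's count.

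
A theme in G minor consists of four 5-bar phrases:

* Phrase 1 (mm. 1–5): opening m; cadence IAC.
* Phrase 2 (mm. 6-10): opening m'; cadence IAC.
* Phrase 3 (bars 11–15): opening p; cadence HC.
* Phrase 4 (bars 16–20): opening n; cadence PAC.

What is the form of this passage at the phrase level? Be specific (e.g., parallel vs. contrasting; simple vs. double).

contrasting double period

Four phrases in two halves: the first half (bars 1–10) ends with an imperfect authentic cadence, the second (measures 11–20) with a perfect authentic cadence — a large antecedent–consequent pair, i.e. a double period.
Phrase 3 begins with different material from phrase 1, making it contrasting.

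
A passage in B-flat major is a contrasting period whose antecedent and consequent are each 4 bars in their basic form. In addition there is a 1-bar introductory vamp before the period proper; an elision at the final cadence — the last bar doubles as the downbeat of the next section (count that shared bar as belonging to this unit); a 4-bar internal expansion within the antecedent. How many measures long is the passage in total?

13 measures

Basic contrasting period: 4 + 4 = 8 bars.
8 (basic form) + 1 (introduction) + 4 (internal expansion) = 13.
The elision shares a bar with the next section but does not change this unit's count.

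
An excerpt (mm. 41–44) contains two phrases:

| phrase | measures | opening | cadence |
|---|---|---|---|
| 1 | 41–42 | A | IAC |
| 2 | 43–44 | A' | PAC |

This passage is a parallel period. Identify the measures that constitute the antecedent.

measures 41–42

The antecedent is the phrase ending with the weaker cadence (imperfect authentic cadence, phrase 1) and the consequent the one ending more conclusively (perfect authentic cadence, phrase 2); the antecedent is mm. 41–42.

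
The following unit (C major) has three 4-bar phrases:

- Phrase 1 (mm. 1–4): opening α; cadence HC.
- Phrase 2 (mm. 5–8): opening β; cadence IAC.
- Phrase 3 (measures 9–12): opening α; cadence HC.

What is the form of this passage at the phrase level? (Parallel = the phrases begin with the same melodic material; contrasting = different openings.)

phrase group

The final phrase closes with a half cadence, which is not stronger than the preceding imperfect authentic cadence; the 3 phrases lack an overall antecedent–consequent design and so form a phrase group.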